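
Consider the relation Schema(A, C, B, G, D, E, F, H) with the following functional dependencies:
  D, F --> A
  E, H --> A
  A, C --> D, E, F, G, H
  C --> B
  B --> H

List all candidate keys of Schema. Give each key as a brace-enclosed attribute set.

{A, C}, {C, D, F}, {C, E}

{C} never appears on the right of any FD, so every key must include it.
{A, C}⁺ = {A, B, C, D, E, F, G, H} — all of the relation — so {A, C} is a candidate key.
{C, E}⁺ = {A, B, C, D, E, F, G, H} — all of the relation — so {C, E} is a candidate key.
{C, D, F}⁺ = {A, B, C, D, E, F, G, H} — all of the relation — so {C, D, F} is a candidate key.
Any other superkey properly contains one of these, so there are no further candidate keys.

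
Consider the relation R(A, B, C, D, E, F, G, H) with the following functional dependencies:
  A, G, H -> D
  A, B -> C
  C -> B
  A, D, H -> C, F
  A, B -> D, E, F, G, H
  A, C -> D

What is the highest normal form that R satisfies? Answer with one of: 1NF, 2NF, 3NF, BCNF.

Candidate keys: {A, B}, {A, C}, {A, D, H}, {A, G, H}. Prime attributes: {A, B, C, D, G, H}.
C -> B: {C}⁺ = {B, C}, which is not all of the attributes, so the left side is not a superkey — BCNF is violated.
But every attribute on its right side ({B}) is prime, and the same holds for every other non-superkey FD, so 3NF still holds.

3NF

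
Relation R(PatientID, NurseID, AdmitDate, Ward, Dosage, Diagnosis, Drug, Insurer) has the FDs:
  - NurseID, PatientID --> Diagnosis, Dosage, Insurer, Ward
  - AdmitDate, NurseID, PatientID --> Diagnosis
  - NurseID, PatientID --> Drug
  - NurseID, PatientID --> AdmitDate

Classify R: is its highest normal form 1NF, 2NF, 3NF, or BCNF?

Candidate key: {NurseID, PatientID}. Prime attributes: {NurseID, PatientID}.
Every FD has a superkey on the left, so the relation is in BCNF.

BCNF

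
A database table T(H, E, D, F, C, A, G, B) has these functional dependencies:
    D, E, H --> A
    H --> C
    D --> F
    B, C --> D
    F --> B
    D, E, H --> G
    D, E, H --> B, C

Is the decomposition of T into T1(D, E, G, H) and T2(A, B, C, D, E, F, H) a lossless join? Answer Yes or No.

Common attributes: {D, E, H}; their closure is {A, B, C, D, E, F, G, H}.
This includes all of T1, so the common attributes are a superkey of T1 — the join is lossless.

Yes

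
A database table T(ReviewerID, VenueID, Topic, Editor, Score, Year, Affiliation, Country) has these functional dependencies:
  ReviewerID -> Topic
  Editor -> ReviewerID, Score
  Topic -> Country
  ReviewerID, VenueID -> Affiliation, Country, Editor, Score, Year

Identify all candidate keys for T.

{VenueID} never appears on the right of any FD, so every key must include it.
{Editor, VenueID}⁺ = {Affiliation, Country, Editor, ReviewerID, Score, Topic, VenueID, Year} — all of the relation — so {Editor, VenueID} is a candidate key.
{ReviewerID, VenueID}⁺ = {Affiliation, Country, Editor, ReviewerID, Score, Topic, VenueID, Year} — all of the relation — so {ReviewerID, VenueID} is a candidate key.
These are minimal and exhaustive — every other superkey contains one of them.

{Editor, VenueID}, {ReviewerID, VenueID}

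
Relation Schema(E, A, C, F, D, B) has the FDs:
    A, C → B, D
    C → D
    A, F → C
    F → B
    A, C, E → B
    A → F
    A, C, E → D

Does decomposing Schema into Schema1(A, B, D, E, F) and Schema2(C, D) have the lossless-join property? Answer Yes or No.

Common attributes: {D}; their closure is {D}.
Neither Schema1 nor Schema2 is contained in that closure, so the decomposition is lossy.

No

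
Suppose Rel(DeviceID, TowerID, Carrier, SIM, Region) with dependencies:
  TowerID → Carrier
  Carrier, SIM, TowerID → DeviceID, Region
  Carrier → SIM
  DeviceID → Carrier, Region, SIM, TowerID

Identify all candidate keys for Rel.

{DeviceID}⁺ = {Carrier, DeviceID, Region, SIM, TowerID}, which is every attribute, so {DeviceID} is a candidate key.
{TowerID}⁺ = {Carrier, DeviceID, Region, SIM, TowerID}, which is every attribute, so {TowerID} is a candidate key.
No proper subset of any of these is a key, and no other minimal superkey exists.

{DeviceID}, {TowerID}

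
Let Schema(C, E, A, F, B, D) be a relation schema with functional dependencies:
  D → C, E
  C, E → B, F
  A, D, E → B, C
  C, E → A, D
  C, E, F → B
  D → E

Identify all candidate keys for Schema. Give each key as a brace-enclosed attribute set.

{D} is a candidate key since {D}⁺ = {A, B, C, D, E, F} covers every attribute.
{C, E} is a candidate key since {C, E}⁺ = {A, B, C, D, E, F} covers every attribute.
These are minimal and exhaustive — every other superkey contains one of them.

{C, E}, {D}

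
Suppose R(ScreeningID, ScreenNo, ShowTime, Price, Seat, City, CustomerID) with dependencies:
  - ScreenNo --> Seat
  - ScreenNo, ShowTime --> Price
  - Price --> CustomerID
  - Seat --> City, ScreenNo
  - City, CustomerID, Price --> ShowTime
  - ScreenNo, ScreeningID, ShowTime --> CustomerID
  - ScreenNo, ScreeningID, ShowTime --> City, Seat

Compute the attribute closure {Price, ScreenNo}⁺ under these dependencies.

Start with {Price, ScreenNo}.
ScreenNo --> Seat applies; add {Seat} → now {Price, ScreenNo, Seat}.
Price --> CustomerID applies; add {CustomerID} → now {CustomerID, Price, ScreenNo, Seat}.
Seat --> City, ScreenNo applies; add {City} → now {City, CustomerID, Price, ScreenNo, Seat}.
City, CustomerID, Price --> ShowTime applies; add {ShowTime} → now {City, CustomerID, Price, ScreenNo, Seat, ShowTime}.
No further FD applies.

{City, CustomerID, Price, ScreenNo, Seat, ShowTime}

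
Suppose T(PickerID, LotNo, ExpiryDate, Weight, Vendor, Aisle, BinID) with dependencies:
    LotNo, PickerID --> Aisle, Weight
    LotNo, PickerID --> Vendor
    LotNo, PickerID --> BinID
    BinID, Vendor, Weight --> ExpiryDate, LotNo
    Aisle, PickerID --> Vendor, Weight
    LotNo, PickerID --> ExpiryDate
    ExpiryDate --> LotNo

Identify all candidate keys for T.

{Aisle, BinID, PickerID}, {BinID, PickerID, Vendor, Weight}, {ExpiryDate, PickerID}, {LotNo, PickerID}

{PickerID} never appears on the right of any FD, so every key must include it.
{ExpiryDate, PickerID}⁺ = {Aisle, BinID, ExpiryDate, LotNo, PickerID, Vendor, Weight}, which is every attribute, so {ExpiryDate, PickerID} is a candidate key.
{LotNo, PickerID}⁺ = {Aisle, BinID, ExpiryDate, LotNo, PickerID, Vendor, Weight}, which is every attribute, so {LotNo, PickerID} is a candidate key.
{Aisle, BinID, PickerID}⁺ = {Aisle, BinID, ExpiryDate, LotNo, PickerID, Vendor, Weight}, which is every attribute, so {Aisle, BinID, PickerID} is a candidate key.
{BinID, PickerID, Vendor, Weight}⁺ = {Aisle, BinID, ExpiryDate, LotNo, PickerID, Vendor, Weight}, which is every attribute, so {BinID, PickerID, Vendor, Weight} is a candidate key.
Any other superkey properly contains one of these, so there are no further candidate keys.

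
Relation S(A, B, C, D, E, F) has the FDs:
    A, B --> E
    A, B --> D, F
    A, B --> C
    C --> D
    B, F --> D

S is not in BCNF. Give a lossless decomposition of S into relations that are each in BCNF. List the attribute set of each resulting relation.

{A, B, C, E, F}; {C, D}

Candidate key of the original relation: {A, B}.
Within {A, B, C, D, E, F}: {C}⁺ ∩ {A, B, C, D, E, F} = {C, D}, not the whole set, so C --> D violates BCNF; decompose into {C, D} and {A, B, C, E, F}.
{C, D} has no BCNF violation.
{A, B, C, E, F} has no BCNF violation.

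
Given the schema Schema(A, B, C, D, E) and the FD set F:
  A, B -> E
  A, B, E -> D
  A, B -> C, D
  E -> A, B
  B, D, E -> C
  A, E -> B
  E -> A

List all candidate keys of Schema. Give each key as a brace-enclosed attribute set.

{E}⁺ = {A, B, C, D, E}, which is every attribute, so {E} is a candidate key.
{A, B}⁺ = {A, B, C, D, E}, which is every attribute, so {A, B} is a candidate key.
No proper subset of any of these is a key, and no other minimal superkey exists.

{A, B}, {E}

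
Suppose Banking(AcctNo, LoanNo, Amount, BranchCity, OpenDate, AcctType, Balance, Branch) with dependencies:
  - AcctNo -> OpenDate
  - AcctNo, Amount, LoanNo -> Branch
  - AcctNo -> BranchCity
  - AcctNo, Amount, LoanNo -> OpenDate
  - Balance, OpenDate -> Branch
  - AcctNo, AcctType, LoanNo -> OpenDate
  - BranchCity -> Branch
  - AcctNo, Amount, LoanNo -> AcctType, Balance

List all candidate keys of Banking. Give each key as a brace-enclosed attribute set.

{AcctNo, Amount, LoanNo} never appear on the right of any FD, so every key must include all of them.
{AcctNo, Amount, LoanNo}⁺ = {AcctNo, AcctType, Amount, Balance, Branch, BranchCity, LoanNo, OpenDate} — all of the relation — so {AcctNo, Amount, LoanNo} is a candidate key.
No other minimal set has full closure, so this is the only candidate key.

{AcctNo, Amount, LoanNo}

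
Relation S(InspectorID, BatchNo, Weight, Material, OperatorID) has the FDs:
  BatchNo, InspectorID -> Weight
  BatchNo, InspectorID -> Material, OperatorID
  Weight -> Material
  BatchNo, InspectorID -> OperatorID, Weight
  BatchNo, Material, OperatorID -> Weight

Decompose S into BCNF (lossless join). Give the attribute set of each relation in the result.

Candidate key of the original relation: {BatchNo, InspectorID}.
{BatchNo, InspectorID, Material, OperatorID, Weight}: {Weight} determines {Material, Weight} here but is not a superkey — split on Weight -> Material, giving {Material, Weight} and {BatchNo, InspectorID, OperatorID, Weight}.
{Material, Weight} has no BCNF violation.
{BatchNo, InspectorID, OperatorID, Weight} has no BCNF violation.

{BatchNo, InspectorID, OperatorID, Weight}; {Material, Weight}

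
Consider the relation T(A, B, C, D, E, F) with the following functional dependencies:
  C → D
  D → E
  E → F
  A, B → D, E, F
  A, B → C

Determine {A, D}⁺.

{A, D, E, F}

Start with {A, D}.
D → E applies; add {E} → now {A, D, E}.
E → F applies; add {F} → now {A, D, E, F}.
No further FD applies.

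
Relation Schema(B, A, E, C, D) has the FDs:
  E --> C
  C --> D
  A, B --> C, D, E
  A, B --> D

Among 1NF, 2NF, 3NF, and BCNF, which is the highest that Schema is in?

2NF

Candidate key: {A, B}. Prime attributes: {A, B}.
For E --> C we have {E}⁺ = {C, D, E}; {E} is not a superkey, so BCNF fails.
E --> C has non-prime {C} on the right and a non-superkey on the left, so 3NF fails.
No non-prime attribute depends on a proper subset of any candidate key, so 2NF holds.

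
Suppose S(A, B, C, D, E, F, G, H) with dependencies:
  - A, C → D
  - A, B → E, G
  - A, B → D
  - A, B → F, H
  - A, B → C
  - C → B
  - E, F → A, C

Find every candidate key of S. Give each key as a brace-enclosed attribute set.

{A, B}⁺ = {A, B, C, D, E, F, G, H} — all of the relation — so {A, B} is a candidate key.
{A, C}⁺ = {A, B, C, D, E, F, G, H} — all of the relation — so {A, C} is a candidate key.
{E, F}⁺ = {A, B, C, D, E, F, G, H} — all of the relation — so {E, F} is a candidate key.
These are minimal and exhaustive — every other superkey contains one of them.

{A, B}, {A, C}, {E, F}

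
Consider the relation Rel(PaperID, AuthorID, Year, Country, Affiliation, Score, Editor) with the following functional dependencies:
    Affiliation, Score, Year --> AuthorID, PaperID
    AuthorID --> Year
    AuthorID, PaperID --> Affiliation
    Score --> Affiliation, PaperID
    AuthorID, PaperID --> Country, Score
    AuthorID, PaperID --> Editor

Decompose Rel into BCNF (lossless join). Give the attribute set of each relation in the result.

{Affiliation, PaperID, Score}; {AuthorID, Country, Editor, Score}; {AuthorID, Year}

Candidate keys of the original relation: {AuthorID, PaperID}, {AuthorID, Score}, {Score, Year}.
Within {Affiliation, AuthorID, Country, Editor, PaperID, Score, Year}: {AuthorID}⁺ ∩ {Affiliation, AuthorID, Country, Editor, PaperID, Score, Year} = {AuthorID, Year}, not the whole set, so AuthorID --> Year violates BCNF; decompose into {AuthorID, Year} and {Affiliation, AuthorID, Country, Editor, PaperID, Score}.
{AuthorID, Year} has no BCNF violation.
Within {Affiliation, AuthorID, Country, Editor, PaperID, Score}: {Score}⁺ ∩ {Affiliation, AuthorID, Country, Editor, PaperID, Score} = {Affiliation, PaperID, Score}, not the whole set, so Score --> Affiliation, PaperID violates BCNF; decompose into {Affiliation, PaperID, Score} and {AuthorID, Country, Editor, Score}.
{Affiliation, PaperID, Score} has no BCNF violation.
{AuthorID, Country, Editor, Score} has no BCNF violation.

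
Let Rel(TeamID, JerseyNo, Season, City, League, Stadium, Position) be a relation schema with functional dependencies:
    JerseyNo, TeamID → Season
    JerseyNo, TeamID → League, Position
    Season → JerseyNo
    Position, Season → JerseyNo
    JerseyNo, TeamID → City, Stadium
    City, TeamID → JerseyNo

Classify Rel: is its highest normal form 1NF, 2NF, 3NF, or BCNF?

3NF

Candidate keys: {City, TeamID}, {JerseyNo, TeamID}, {Season, TeamID}. Prime attributes: {City, JerseyNo, Season, TeamID}.
For Season → JerseyNo we have {Season}⁺ = {JerseyNo, Season}; {Season} is not a superkey, so BCNF fails.
Its right-hand attributes {JerseyNo} are all prime, as are those of every other non-superkey FD — the relation is in 3NF.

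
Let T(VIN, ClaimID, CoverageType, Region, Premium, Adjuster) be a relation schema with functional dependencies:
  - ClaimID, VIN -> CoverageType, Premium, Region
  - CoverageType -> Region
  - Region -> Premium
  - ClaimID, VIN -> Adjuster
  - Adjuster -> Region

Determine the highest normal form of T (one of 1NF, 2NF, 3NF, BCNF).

Candidate key: {ClaimID, VIN}. Prime attributes: {ClaimID, VIN}.
For CoverageType -> Region we have {CoverageType}⁺ = {CoverageType, Premium, Region}; {CoverageType} is not a superkey, so BCNF fails.
CoverageType -> Region determines the non-prime attribute {Region} from a non-superkey — 3NF is violated.
Checking every proper subset of each key, none determines a non-prime attribute — 2NF is satisfied.

2NF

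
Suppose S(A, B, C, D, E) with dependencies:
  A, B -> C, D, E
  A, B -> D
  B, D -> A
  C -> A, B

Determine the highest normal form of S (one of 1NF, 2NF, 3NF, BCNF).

Candidate keys: {A, B}, {B, D}, {C}. Prime attributes: {A, B, C, D}.
The left-hand side of every FD is a superkey, so BCNF is satisfied.

BCNF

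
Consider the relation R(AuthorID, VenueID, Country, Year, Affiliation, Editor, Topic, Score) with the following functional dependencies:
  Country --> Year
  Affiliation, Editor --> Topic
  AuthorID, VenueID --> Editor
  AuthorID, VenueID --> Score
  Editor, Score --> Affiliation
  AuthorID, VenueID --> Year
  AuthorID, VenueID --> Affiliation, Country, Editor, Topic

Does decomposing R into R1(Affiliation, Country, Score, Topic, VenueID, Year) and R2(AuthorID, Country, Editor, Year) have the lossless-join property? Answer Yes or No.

Common attributes: {Country, Year}; their closure is {Country, Year}.
R1 ⊄ {Country, Year} and R2 ⊄ {Country, Year}, so the split is lossy.

No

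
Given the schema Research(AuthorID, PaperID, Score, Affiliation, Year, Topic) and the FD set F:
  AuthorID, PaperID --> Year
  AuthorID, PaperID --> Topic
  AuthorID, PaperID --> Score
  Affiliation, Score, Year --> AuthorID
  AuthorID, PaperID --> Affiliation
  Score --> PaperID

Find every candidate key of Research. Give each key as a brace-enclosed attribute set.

{AuthorID, PaperID}⁺ = {Affiliation, AuthorID, PaperID, Score, Topic, Year} — all of the relation — so {AuthorID, PaperID} is a candidate key.
{AuthorID, Score}⁺ = {Affiliation, AuthorID, PaperID, Score, Topic, Year} — all of the relation — so {AuthorID, Score} is a candidate key.
{Affiliation, Score, Year}⁺ = {Affiliation, AuthorID, PaperID, Score, Topic, Year} — all of the relation — so {Affiliation, Score, Year} is a candidate key.
No proper subset of any of these is a key, and no other minimal superkey exists.

{Affiliation, Score, Year}, {AuthorID, PaperID}, {AuthorID, Score}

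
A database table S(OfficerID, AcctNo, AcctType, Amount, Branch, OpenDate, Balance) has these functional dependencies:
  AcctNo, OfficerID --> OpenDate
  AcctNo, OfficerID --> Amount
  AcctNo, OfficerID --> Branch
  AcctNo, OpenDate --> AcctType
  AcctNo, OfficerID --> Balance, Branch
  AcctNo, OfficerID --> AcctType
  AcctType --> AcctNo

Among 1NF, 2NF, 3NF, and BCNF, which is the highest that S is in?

3NF

Candidate keys: {AcctNo, OfficerID}, {AcctType, OfficerID}. Prime attributes: {AcctNo, AcctType, OfficerID}.
For AcctNo, OpenDate --> AcctType we have {AcctNo, OpenDate}⁺ = {AcctNo, AcctType, OpenDate}; {AcctNo, OpenDate} is not a superkey, so BCNF fails.
Since {AcctType} ⊆ prime attributes and every other non-superkey FD also has a prime right side, the schema is in 3NF.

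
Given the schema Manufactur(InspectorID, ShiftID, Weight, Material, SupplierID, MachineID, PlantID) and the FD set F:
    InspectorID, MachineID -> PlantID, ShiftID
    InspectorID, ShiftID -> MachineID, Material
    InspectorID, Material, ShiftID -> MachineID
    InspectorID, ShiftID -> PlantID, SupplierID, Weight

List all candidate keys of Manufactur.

{InspectorID, MachineID}, {InspectorID, ShiftID}

Attributes never on any right-hand side: {InspectorID} — every candidate key must contain it.
{InspectorID, MachineID}⁺ = {InspectorID, MachineID, Material, PlantID, ShiftID, SupplierID, Weight} — all of the relation — so {InspectorID, MachineID} is a candidate key.
{InspectorID, ShiftID}⁺ = {InspectorID, MachineID, Material, PlantID, ShiftID, SupplierID, Weight} — all of the relation — so {InspectorID, ShiftID} is a candidate key.
Any other superkey properly contains one of these, so there are no further candidate keys.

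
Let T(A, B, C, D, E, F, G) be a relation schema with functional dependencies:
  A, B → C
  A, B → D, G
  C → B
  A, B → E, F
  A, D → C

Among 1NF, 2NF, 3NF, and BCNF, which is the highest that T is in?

3NF

Candidate keys: {A, B}, {A, C}, {A, D}. Prime attributes: {A, B, C, D}.
C → B breaks BCNF: {C}⁺ = {B, C}, so {C} is not a superkey.
Its right-hand attributes {B} are all prime, as are those of every other non-superkey FD — the relation is in 3NF.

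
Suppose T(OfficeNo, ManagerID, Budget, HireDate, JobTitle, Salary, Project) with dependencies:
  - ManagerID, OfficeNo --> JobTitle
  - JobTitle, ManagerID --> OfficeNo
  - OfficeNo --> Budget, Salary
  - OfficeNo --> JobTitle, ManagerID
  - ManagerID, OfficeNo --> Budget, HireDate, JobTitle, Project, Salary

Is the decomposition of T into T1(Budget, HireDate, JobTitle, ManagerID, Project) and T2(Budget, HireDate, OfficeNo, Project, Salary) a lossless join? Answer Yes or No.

Common attributes: {Budget, HireDate, Project}; their closure is {Budget, HireDate, Project}.
The closure covers neither T1 nor T2 entirely; the join is not lossless.

No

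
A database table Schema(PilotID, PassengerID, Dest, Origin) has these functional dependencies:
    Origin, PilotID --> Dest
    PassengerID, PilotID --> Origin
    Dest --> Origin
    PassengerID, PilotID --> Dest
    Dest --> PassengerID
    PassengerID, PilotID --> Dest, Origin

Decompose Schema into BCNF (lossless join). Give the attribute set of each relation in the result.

{Dest, Origin, PassengerID}; {Dest, PilotID}

Candidate keys of the original relation: {Dest, PilotID}, {Origin, PilotID}, {PassengerID, PilotID}.
{Dest, Origin, PassengerID, PilotID}: {Dest} determines {Dest, Origin, PassengerID} here but is not a superkey — split on Dest --> Origin, PassengerID, giving {Dest, Origin, PassengerID} and {Dest, PilotID}.
{Dest, Origin, PassengerID}: every determinant is a superkey — BCNF.
{Dest, PilotID}: every determinant is a superkey — BCNF.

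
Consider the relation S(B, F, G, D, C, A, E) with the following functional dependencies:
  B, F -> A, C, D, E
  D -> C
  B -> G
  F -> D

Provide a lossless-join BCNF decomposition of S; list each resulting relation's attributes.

{A, B, E, F}; {B, G}; {C, D}; {D, F}

Candidate key of the original relation: {B, F}.
Within {A, B, C, D, E, F, G}: {D}⁺ ∩ {A, B, C, D, E, F, G} = {C, D}, not the whole set, so D -> C violates BCNF; decompose into {C, D} and {A, B, D, E, F, G}.
{C, D} is in BCNF.
Within {A, B, D, E, F, G}: {B}⁺ ∩ {A, B, D, E, F, G} = {B, G}, not the whole set, so B -> G violates BCNF; decompose into {B, G} and {A, B, D, E, F}.
{B, G} is in BCNF.
Within {A, B, D, E, F}: {F}⁺ ∩ {A, B, D, E, F} = {D, F}, not the whole set, so F -> D violates BCNF; decompose into {D, F} and {A, B, E, F}.
{D, F} is in BCNF.
{A, B, E, F} is in BCNF.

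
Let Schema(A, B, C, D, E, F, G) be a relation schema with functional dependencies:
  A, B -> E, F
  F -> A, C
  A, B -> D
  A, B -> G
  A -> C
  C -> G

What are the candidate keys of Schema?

{A, B}, {B, F}

{B} never appears on the right of any FD, so every key must include it.
{A, B} is a candidate key since {A, B}⁺ = {A, B, C, D, E, F, G} covers every attribute.
{B, F} is a candidate key since {B, F}⁺ = {A, B, C, D, E, F, G} covers every attribute.
Any other superkey properly contains one of these, so there are no further candidate keys.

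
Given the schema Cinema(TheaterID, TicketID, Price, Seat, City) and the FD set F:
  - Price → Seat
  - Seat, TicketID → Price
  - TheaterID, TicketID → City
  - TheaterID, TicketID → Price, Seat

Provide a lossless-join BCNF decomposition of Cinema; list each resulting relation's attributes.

Candidate key of the original relation: {TheaterID, TicketID}.
Within {City, Price, Seat, TheaterID, TicketID}: {Price}⁺ ∩ {City, Price, Seat, TheaterID, TicketID} = {Price, Seat}, not the whole set, so Price → Seat violates BCNF; decompose into {Price, Seat} and {City, Price, TheaterID, TicketID}.
{Price, Seat} is in BCNF.
{City, Price, TheaterID, TicketID} is in BCNF.

{City, Price, TheaterID, TicketID}; {Price, Seat}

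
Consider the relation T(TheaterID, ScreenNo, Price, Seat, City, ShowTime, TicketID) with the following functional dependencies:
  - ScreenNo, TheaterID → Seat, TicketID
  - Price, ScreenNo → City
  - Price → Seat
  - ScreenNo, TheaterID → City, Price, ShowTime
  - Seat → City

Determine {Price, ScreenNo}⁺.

{City, Price, ScreenNo, Seat}

Start with {Price, ScreenNo}.
Price, ScreenNo → City applies; add {City} → now {City, Price, ScreenNo}.
Price → Seat applies; add {Seat} → now {City, Price, ScreenNo, Seat}.
No further FD applies.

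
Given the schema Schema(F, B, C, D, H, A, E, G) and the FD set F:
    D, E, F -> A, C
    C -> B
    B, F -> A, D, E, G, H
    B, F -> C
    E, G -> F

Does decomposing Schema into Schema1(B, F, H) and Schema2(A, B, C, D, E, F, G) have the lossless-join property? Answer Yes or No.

The shared attributes are {B, F} and {B, F}⁺ = {A, B, C, D, E, F, G, H}.
This includes all of Schema1, so the common attributes are a superkey of Schema1 — the join is lossless.

Yes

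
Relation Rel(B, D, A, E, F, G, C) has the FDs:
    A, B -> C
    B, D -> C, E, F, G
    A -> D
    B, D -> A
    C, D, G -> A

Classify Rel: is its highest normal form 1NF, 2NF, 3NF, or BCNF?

Candidate keys: {A, B}, {B, D}. Prime attributes: {A, B, D}.
A -> D: {A}⁺ = {A, D}, which is not all of the attributes, so the left side is not a superkey — BCNF is violated.
Its right-hand attributes {D} are all prime, as are those of every other non-superkey FD — the relation is in 3NF.

3NF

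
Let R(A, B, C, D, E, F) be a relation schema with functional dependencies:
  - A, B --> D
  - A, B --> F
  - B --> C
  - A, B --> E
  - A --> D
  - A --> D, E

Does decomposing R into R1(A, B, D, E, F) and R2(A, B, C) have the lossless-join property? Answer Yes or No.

R1 ∩ R2 = {A, B}; its closure under F is {A, B, C, D, E, F}.
This includes all of R1, so the common attributes are a superkey of R1 — the join is lossless.

Yes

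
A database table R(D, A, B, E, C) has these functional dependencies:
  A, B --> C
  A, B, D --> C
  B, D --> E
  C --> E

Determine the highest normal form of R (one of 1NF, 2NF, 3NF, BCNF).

Candidate key: {A, B, D}. Prime attributes: {A, B, D}.
For A, B --> C we have {A, B}⁺ = {A, B, C, E}; {A, B} is not a superkey, so BCNF fails.
Because {C} is non-prime and the left side of A, B --> C is not a superkey, the relation is not in 3NF.
{A, B} is a proper subset of the key {A, B, D}, and {A, B}⁺ contains the non-prime attributes {C, E} — a partial dependency, so 2NF is violated.

1NF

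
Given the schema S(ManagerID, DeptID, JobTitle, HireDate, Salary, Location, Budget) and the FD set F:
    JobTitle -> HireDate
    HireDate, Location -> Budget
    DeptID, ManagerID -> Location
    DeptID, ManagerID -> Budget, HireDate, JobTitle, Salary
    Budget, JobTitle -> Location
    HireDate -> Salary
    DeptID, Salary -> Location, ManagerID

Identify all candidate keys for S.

Attributes never on any right-hand side: {DeptID} — every candidate key must contain it.
{DeptID, HireDate}⁺ = {Budget, DeptID, HireDate, JobTitle, Location, ManagerID, Salary} — all of the relation — so {DeptID, HireDate} is a candidate key.
{DeptID, JobTitle}⁺ = {Budget, DeptID, HireDate, JobTitle, Location, ManagerID, Salary} — all of the relation — so {DeptID, JobTitle} is a candidate key.
{DeptID, ManagerID}⁺ = {Budget, DeptID, HireDate, JobTitle, Location, ManagerID, Salary} — all of the relation — so {DeptID, ManagerID} is a candidate key.
{DeptID, Salary}⁺ = {Budget, DeptID, HireDate, JobTitle, Location, ManagerID, Salary} — all of the relation — so {DeptID, Salary} is a candidate key.
These are minimal and exhaustive — every other superkey contains one of them.

{DeptID, HireDate}, {DeptID, JobTitle}, {DeptID, ManagerID}, {DeptID, Salary}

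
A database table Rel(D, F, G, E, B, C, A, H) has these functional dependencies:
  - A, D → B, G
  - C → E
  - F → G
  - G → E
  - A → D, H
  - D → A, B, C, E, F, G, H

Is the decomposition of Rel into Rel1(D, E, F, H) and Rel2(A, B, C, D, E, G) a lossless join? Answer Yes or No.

Yes

Common attributes: {D, E}; their closure is {A, B, C, D, E, F, G, H}.
Rel1 is contained in that closure, so Rel1 ∩ Rel2 → Rel1 holds and the join is lossless.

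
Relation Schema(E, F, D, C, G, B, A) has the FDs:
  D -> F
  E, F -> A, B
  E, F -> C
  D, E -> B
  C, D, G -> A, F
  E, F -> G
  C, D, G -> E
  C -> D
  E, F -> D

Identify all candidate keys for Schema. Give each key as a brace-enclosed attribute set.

Closure of {C, E} is {A, B, C, D, E, F, G}, the whole schema; {C, E} is a candidate key.
Closure of {C, G} is {A, B, C, D, E, F, G}, the whole schema; {C, G} is a candidate key.
Closure of {D, E} is {A, B, C, D, E, F, G}, the whole schema; {D, E} is a candidate key.
Closure of {E, F} is {A, B, C, D, E, F, G}, the whole schema; {E, F} is a candidate key.
These are minimal and exhaustive — every other superkey contains one of them.

{C, E}, {C, G}, {D, E}, {E, F}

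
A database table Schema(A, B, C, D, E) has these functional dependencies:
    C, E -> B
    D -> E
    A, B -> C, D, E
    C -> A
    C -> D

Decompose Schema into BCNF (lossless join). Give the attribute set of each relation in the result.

Candidate keys of the original relation: {A, B}, {C}.
{A, B, C, D, E}: {D} determines {D, E} here but is not a superkey — split on D -> E, giving {D, E} and {A, B, C, D}.
{D, E}: every determinant is a superkey — BCNF.
{A, B, C, D}: every determinant is a superkey — BCNF.

{A, B, C, D}; {D, E}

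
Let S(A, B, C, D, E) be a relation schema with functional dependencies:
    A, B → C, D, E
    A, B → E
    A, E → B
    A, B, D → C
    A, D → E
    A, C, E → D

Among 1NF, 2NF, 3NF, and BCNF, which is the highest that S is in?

BCNF

Candidate keys: {A, B}, {A, D}, {A, E}. Prime attributes: {A, B, D, E}.
Each dependency's left side is a superkey — BCNF holds.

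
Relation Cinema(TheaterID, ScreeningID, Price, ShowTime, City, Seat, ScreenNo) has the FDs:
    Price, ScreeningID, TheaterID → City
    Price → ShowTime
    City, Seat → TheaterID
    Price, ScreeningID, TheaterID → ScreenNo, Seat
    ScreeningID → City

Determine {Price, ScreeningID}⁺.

Start with {Price, ScreeningID}.
Price → ShowTime applies; add {ShowTime} → now {Price, ScreeningID, ShowTime}.
ScreeningID → City applies; add {City} → now {City, Price, ScreeningID, ShowTime}.
No further FD applies.

{City, Price, ScreeningID, ShowTime}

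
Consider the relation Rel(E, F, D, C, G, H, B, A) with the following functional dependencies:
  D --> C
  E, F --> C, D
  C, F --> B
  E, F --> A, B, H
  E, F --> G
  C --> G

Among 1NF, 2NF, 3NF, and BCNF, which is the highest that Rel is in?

2NF

Candidate key: {E, F}. Prime attributes: {E, F}.
D --> C: {D}⁺ = {C, D, G}, which is not all of the attributes, so the left side is not a superkey — BCNF is violated.
Because {C} is non-prime and the left side of D --> C is not a superkey, the relation is not in 3NF.
Checking every proper subset of each key, none determines a non-prime attribute — 2NF is satisfied.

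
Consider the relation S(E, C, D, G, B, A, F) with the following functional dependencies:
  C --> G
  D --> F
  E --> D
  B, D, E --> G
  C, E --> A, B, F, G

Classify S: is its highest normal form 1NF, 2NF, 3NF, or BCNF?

1NF

Candidate key: {C, E}. Prime attributes: {C, E}.
For C --> G we have {C}⁺ = {C, G}; {C} is not a superkey, so BCNF fails.
C --> G has non-prime {G} on the right and a non-superkey on the left, so 3NF fails.
Since {C} ⊂ {C, E} and {C}⁺ ⊇ {G} with {G} non-prime, there is a partial dependency; 2NF fails.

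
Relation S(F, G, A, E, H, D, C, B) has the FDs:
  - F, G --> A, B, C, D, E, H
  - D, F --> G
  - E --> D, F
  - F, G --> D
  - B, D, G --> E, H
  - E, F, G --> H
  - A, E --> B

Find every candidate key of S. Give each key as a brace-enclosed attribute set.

Closure of {E} is {A, B, C, D, E, F, G, H}, the whole schema; {E} is a candidate key.
Closure of {D, F} is {A, B, C, D, E, F, G, H}, the whole schema; {D, F} is a candidate key.
Closure of {F, G} is {A, B, C, D, E, F, G, H}, the whole schema; {F, G} is a candidate key.
Closure of {B, D, G} is {A, B, C, D, E, F, G, H}, the whole schema; {B, D, G} is a candidate key.
Any other superkey properly contains one of these, so there are no further candidate keys.

{B, D, G}, {D, F}, {E}, {F, G}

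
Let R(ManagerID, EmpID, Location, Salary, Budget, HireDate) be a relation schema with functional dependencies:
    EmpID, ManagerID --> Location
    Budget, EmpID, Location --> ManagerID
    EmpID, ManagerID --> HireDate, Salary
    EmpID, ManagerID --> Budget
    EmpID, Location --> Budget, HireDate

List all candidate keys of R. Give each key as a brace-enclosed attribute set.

{EmpID, Location}, {EmpID, ManagerID}

Attributes never on any right-hand side: {EmpID} — every candidate key must contain it.
{EmpID, Location} is a candidate key since {EmpID, Location}⁺ = {Budget, EmpID, HireDate, Location, ManagerID, Salary} covers every attribute.
{EmpID, ManagerID} is a candidate key since {EmpID, ManagerID}⁺ = {Budget, EmpID, HireDate, Location, ManagerID, Salary} covers every attribute.
Any other superkey properly contains one of these, so there are no further candidate keys.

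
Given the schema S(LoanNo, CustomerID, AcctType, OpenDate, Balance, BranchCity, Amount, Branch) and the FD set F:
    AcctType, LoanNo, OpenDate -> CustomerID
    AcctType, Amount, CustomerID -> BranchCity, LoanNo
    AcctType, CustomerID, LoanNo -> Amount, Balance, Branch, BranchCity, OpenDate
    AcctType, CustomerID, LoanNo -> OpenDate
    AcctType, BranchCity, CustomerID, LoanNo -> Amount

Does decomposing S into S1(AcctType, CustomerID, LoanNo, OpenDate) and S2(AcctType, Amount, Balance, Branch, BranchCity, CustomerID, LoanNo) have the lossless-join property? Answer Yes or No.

Yes

S1 ∩ S2 = {AcctType, CustomerID, LoanNo}; its closure under F is {AcctType, Amount, Balance, Branch, BranchCity, CustomerID, LoanNo, OpenDate}.
This includes all of S1, so the common attributes are a superkey of S1 — the join is lossless.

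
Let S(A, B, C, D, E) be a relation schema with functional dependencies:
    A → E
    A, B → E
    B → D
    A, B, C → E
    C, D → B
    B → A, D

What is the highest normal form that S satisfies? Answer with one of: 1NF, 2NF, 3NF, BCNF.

Candidate keys: {B, C}, {C, D}. Prime attributes: {B, C, D}.
For A → E we have {A}⁺ = {A, E}; {A} is not a superkey, so BCNF fails.
A → E determines the non-prime attribute {E} from a non-superkey — 3NF is violated.
Since {B} ⊂ {B, C} and {B}⁺ ⊇ {A, E} with {A, E} non-prime, there is a partial dependency; 2NF fails.

1NF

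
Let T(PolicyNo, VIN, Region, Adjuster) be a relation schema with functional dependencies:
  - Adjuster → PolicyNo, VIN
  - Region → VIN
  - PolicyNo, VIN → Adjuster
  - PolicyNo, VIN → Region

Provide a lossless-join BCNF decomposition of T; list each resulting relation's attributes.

Candidate keys of the original relation: {Adjuster}, {PolicyNo, Region}, {PolicyNo, VIN}.
Within {Adjuster, PolicyNo, Region, VIN}: {Region}⁺ ∩ {Adjuster, PolicyNo, Region, VIN} = {Region, VIN}, not the whole set, so Region → VIN violates BCNF; decompose into {Region, VIN} and {Adjuster, PolicyNo, Region}.
{Region, VIN} has no BCNF violation.
{Adjuster, PolicyNo, Region} has no BCNF violation.

{Adjuster, PolicyNo, Region}; {Region, VIN}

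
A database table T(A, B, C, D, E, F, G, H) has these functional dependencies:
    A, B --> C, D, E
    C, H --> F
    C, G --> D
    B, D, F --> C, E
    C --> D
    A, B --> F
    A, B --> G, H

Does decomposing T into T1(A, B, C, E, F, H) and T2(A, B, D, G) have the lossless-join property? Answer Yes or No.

Yes

T1 ∩ T2 = {A, B}; its closure under F is {A, B, C, D, E, F, G, H}.
This includes all of T1, so the common attributes are a superkey of T1 — the join is lossless.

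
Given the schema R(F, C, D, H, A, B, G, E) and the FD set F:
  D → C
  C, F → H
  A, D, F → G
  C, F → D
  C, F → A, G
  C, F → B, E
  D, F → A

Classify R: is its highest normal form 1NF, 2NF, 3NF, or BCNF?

3NF

Candidate keys: {C, F}, {D, F}. Prime attributes: {C, D, F}.
For D → C we have {D}⁺ = {C, D}; {D} is not a superkey, so BCNF fails.
Since {C} ⊆ prime attributes and every other non-superkey FD also has a prime right side, the schema is in 3NF.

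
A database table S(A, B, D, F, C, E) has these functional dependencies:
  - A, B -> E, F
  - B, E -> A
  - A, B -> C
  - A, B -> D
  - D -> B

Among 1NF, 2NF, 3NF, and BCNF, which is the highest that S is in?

3NF

Candidate keys: {A, B}, {A, D}, {B, E}, {D, E}. Prime attributes: {A, B, D, E}.
D -> B breaks BCNF: {D}⁺ = {B, D}, so {D} is not a superkey.
Its right-hand attributes {B} are all prime, as are those of every other non-superkey FD — the relation is in 3NF.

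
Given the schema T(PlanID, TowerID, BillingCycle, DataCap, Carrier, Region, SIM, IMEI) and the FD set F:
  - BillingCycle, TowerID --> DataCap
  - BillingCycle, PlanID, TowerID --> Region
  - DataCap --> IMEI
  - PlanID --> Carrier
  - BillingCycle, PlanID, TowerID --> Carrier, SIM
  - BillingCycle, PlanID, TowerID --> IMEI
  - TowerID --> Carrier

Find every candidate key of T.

No FD produces {BillingCycle, PlanID, TowerID}, so they must be in every candidate key.
{BillingCycle, PlanID, TowerID}⁺ = {BillingCycle, Carrier, DataCap, IMEI, PlanID, Region, SIM, TowerID} — all of the relation — so {BillingCycle, PlanID, TowerID} is a candidate key.
Every other attribute set either contains this one or has a smaller closure.

{BillingCycle, PlanID, TowerID}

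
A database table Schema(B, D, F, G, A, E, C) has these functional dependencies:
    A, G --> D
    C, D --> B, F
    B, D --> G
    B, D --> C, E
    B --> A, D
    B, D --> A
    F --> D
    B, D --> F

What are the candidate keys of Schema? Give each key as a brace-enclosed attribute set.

{A, C, G}, {B}, {C, D}, {C, F}

{B}⁺ = {A, B, C, D, E, F, G}, which is every attribute, so {B} is a candidate key.
{C, D}⁺ = {A, B, C, D, E, F, G}, which is every attribute, so {C, D} is a candidate key.
{C, F}⁺ = {A, B, C, D, E, F, G}, which is every attribute, so {C, F} is a candidate key.
{A, C, G}⁺ = {A, B, C, D, E, F, G}, which is every attribute, so {A, C, G} is a candidate key.
Any other superkey properly contains one of these, so there are no further candidate keys.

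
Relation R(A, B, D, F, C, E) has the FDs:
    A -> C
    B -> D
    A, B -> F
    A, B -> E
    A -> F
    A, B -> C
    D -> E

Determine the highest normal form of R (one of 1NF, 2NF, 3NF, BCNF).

Candidate key: {A, B}. Prime attributes: {A, B}.
For A -> C we have {A}⁺ = {A, C, F}; {A} is not a superkey, so BCNF fails.
Because {C} is non-prime and the left side of A -> C is not a superkey, the relation is not in 3NF.
Since {A} ⊂ {A, B} and {A}⁺ ⊇ {C, F} with {C, F} non-prime, there is a partial dependency; 2NF fails.

1NF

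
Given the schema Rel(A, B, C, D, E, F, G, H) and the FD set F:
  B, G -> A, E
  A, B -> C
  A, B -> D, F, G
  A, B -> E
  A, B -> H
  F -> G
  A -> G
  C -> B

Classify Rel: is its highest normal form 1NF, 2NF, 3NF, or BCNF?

Candidate keys: {A, B}, {A, C}, {B, F}, {B, G}, {C, F}, {C, G}. Prime attributes: {A, B, C, F, G}.
F -> G breaks BCNF: {F}⁺ = {F, G}, so {F} is not a superkey.
Its right-hand attributes {G} are all prime, as are those of every other non-superkey FD — the relation is in 3NF.

3NF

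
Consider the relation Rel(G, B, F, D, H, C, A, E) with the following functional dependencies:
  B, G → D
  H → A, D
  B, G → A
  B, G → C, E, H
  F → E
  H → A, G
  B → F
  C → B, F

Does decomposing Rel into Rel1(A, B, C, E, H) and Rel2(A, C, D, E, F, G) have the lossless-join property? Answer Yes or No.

Common attributes: {A, C, E}; their closure is {A, B, C, E, F}.
Rel1 ⊄ {A, B, C, E, F} and Rel2 ⊄ {A, B, C, E, F}, so the split is lossy.

No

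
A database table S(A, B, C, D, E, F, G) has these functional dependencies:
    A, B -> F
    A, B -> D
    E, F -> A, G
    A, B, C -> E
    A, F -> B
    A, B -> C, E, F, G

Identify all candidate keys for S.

{A, B} is a candidate key since {A, B}⁺ = {A, B, C, D, E, F, G} covers every attribute.
{A, F} is a candidate key since {A, F}⁺ = {A, B, C, D, E, F, G} covers every attribute.
{E, F} is a candidate key since {E, F}⁺ = {A, B, C, D, E, F, G} covers every attribute.
Any other superkey properly contains one of these, so there are no further candidate keys.

{A, B}, {A, F}, {E, F}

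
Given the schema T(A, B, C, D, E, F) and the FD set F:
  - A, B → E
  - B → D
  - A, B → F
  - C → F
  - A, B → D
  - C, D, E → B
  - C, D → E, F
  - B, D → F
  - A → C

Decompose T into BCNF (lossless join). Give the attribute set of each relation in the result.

{A, B, E}; {A, C}; {B, D, F}

Candidate keys of the original relation: {A, B}, {A, D}.
{A, B, C, D, E, F}: {B} determines {B, D, F} here but is not a superkey — split on B → D, F, giving {B, D, F} and {A, B, C, E}.
{B, D, F}: every determinant is a superkey — BCNF.
{A, B, C, E}: {A} determines {A, C} here but is not a superkey — split on A → C, giving {A, C} and {A, B, E}.
{A, C}: every determinant is a superkey — BCNF.
{A, B, E}: every determinant is a superkey — BCNF.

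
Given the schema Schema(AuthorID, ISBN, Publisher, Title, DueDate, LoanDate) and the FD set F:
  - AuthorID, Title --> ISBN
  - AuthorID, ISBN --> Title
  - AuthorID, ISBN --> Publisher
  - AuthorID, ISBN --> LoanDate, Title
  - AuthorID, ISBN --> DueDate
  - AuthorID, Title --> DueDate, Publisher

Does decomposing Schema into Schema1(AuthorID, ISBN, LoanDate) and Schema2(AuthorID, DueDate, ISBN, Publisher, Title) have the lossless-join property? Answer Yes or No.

Common attributes: {AuthorID, ISBN}; their closure is {AuthorID, DueDate, ISBN, LoanDate, Publisher, Title}.
Since Schema1 ⊆ {AuthorID, DueDate, ISBN, LoanDate, Publisher, Title}, the intersection is a superkey of Schema1; the decomposition is lossless.

Yes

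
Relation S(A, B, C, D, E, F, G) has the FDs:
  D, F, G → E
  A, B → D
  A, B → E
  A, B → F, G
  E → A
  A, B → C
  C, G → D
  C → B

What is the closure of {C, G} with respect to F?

{B, C, D, G}

Start with {C, G}.
C, G → D applies; add {D} → now {C, D, G}.
C → B applies; add {B} → now {B, C, D, G}.
No further FD applies.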